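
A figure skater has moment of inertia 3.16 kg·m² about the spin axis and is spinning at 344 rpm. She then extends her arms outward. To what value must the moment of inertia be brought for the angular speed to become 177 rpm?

I₂ ≈ 6.14 kg·m²

With no external torque about the axis, L is conserved: I₁ω₁ = I₂ω₂.
I₂ = I₁ω₁ / ω₂ = (3.16)(344) / (177) = 6.141 kg·m².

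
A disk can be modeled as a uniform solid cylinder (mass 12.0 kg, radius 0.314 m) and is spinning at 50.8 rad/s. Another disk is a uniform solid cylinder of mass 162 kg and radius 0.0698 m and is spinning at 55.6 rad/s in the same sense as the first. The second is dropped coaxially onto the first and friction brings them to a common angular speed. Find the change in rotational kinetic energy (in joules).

No external torque acts about the common axis, so total angular momentum is conserved.
Moments of inertia: I_A = ½(12.0)(0.314)² = 0.5916 kg·m²; I_B = ½(162)(0.0698)² = 0.3946 kg·m².
Taking A's sense as positive: L = (0.5916)(50.8) + (0.3946)(55.6) = 51.99 kg·m²·rad/s.
Combined I = 0.5916 + 0.3946 = 0.9862 kg·m².
ω_f = L / I = 51.99 / 0.9862 = 52.72 rad/s.
KE_i = ½ΣIω² = 1373 J; KE_f = ½(0.9862)(52.72)² = 1371 J.

ΔKE ≈ -2.73 J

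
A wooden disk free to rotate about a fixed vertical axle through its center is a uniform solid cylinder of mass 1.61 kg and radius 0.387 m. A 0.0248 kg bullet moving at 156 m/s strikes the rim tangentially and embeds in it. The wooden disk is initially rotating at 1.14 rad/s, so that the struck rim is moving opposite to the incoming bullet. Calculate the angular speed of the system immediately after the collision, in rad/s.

|ω_f| ≈ 10.9 rad/s

About the axle the impulsive forces during the collision are internal, so angular momentum about that axis is conserved.
I_p = ½(1.61)(0.387)² = 0.1206 kg·m². Taking the sense of the bullet's angular momentum as positive, L_{bullet} = m v R = (0.0248)(156)(0.387) = 1.497 kg·m²/s.
L_i = −I_p ω_p + m v R = −(0.1206)(1.14) + 1.497 = 1.360 kg·m²/s.
After sticking, I_f = I_p + m R² = 0.1206 + (0.0248)(0.387)² = 0.1243 kg·m².
ω_f = L_i / I_f = 1.360 / 0.1243 = 10.94 rad/s.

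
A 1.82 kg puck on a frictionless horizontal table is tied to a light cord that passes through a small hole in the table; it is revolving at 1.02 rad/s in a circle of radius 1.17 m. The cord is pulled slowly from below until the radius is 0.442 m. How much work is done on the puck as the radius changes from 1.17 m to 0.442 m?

W ≈ 7.79 J

No torque about the axis ⇒ m r₁² ω₁ = m r₂² ω₂.
ω₂ = ω₁ (r₁/r₂)² = (1.02)(1.17/0.442)² = 7.147 rad/s.
W = ΔKE = ½m(v₂² − v₁²) = 7.785 J.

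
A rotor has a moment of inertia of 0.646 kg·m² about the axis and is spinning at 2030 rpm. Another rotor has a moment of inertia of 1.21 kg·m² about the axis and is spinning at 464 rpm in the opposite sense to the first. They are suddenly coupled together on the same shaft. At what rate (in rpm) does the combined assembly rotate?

The coupling torques are internal; angular momentum about the shared axis is conserved.
Taking A's sense as positive: L = (0.6460)(2030) − (1.210)(464) = 749.9 kg·m²·rpm.
Combined I = 0.6460 + 1.210 = 1.856 kg·m².
ω_f = L / I = 749.9 / 1.856 = 404.1 rpm.

|ω_f| ≈ 404 rpm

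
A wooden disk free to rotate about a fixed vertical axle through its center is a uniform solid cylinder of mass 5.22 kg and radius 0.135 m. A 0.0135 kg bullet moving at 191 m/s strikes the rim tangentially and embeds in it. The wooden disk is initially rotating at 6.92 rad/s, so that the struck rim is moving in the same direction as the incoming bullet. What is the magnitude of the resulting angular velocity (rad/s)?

|ω_f| ≈ 14.2 rad/s

The axle reaction passes through the axle and exerts no torque about it; angular momentum about the axle is conserved through the impact.
I_p = ½(5.22)(0.135)² = 0.04757 kg·m². Taking the sense of the bullet's angular momentum as positive, L_{bullet} = m v R = (0.0135)(191)(0.135) = 0.3481 kg·m²/s.
L_i = +I_p ω_p + m v R = +(0.04757)(6.92) + 0.3481 = 0.6773 kg·m²/s.
After sticking, I_f = I_p + m R² = 0.04757 + (0.0135)(0.135)² = 0.04781 kg·m².
ω_f = L_i / I_f = 0.6773 / 0.04781 = 14.16 rad/s.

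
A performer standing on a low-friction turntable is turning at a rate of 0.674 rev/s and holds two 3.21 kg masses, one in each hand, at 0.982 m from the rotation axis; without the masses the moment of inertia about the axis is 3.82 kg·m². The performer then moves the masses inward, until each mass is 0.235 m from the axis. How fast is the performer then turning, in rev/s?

ω₂ ≈ 1.62 rev/s

Angular momentum about the spin axis is conserved since the torque about it is zero.
I₁ = 3.82 + 2(3.21)(0.982)² = 10.01 kg·m²; I₂ = 3.82 + 2(3.21)(0.235)² = 4.175 kg·m².
ω₂ = I₁ω₁ / I₂ = (10.01)(0.674 rev/s) / (4.175) = 1.616 rev/s.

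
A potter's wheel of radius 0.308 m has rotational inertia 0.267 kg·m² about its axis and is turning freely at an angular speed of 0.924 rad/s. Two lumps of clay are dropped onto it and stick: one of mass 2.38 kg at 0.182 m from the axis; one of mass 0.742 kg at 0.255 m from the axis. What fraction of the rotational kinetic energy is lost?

The added mass arrives with no angular momentum about the axis, and any external torque about the axis is negligible, so the system's angular momentum is conserved.
Added inertia Σmr² = (2.38)(0.182)² + (0.742)(0.255)² = 0.1271 kg·m²; I_f = 0.2670 + 0.1271 = 0.3941 kg·m².
ω_f = I_p ω_i / I_f = (0.2670)(0.924) / 0.3941 = 0.6260 rad/s.
KE_i = ½(0.2670)(0.9240 rad/s)² = 0.1140 J; KE_f = ½(0.3941)(0.6260)² = 0.07722 J.
Fraction lost = 0.3225.

fraction ≈ 0.322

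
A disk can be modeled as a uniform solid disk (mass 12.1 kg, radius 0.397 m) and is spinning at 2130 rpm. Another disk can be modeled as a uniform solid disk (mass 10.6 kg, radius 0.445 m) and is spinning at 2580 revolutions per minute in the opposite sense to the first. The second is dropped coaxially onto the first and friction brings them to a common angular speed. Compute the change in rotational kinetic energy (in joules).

The coupling torques are internal; angular momentum about the shared axis is conserved.
Moments of inertia: I_A = ½(12.1)(0.397)² = 0.9535 kg·m²; I_B = ½(10.6)(0.445)² = 1.050 kg·m².
Taking A's sense as positive: L = (0.9535)(2130) − (1.050)(2580) = -676.8 kg·m²·rpm.
Combined I = 0.9535 + 1.050 = 2.003 kg·m².
ω_f = L / I = -676.8 / 2.003 = -337.9 rpm.
KE_i = ½ΣIω² = 62030 J; KE_f = ½(2.003)(35.38)² = 1254 J.

ΔKE ≈ -60800 J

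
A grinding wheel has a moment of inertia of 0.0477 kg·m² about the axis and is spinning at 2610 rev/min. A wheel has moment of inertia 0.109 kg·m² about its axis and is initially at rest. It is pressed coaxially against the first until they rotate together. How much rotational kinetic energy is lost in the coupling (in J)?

The coupling torques are internal; angular momentum about the shared axis is conserved.
Taking A's sense as positive: L = (0.04770)(2610) = 124.5 kg·m²·rpm.
Combined I = 0.04770 + 0.1090 = 0.1567 kg·m².
ω_f = L / I = 124.5 / 0.1567 = 794.5 rpm.
KE_i = ½ΣIω² = 1782 J; KE_f = ½(0.1567)(83.20)² = 542.3 J.

ΔKE lost ≈ 1240 J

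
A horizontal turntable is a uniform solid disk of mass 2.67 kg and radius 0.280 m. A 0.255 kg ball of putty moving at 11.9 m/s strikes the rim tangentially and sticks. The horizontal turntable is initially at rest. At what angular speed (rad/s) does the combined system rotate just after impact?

|ω_f| ≈ 6.82 rad/s

The axle reaction passes through the axle and exerts no torque about it; angular momentum about the axle is conserved through the impact.
I_p = ½(2.67)(0.280)² = 0.1047 kg·m². Taking the sense of the ball of putty's angular momentum as positive, L_{ball} = m v R = (0.255)(11.9)(0.280) = 0.8497 kg·m²/s.
L_i = 0 + 0.8497 = 0.8497 kg·m²/s.
After sticking, I_f = I_p + m R² = 0.1047 + (0.255)(0.280)² = 0.1247 kg·m².
ω_f = L_i / I_f = 0.8497 / 0.1247 = 6.816 rad/s.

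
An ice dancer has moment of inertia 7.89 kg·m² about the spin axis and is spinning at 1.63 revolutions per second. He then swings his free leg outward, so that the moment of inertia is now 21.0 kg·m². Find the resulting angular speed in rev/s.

With no external torque about the axis, L is conserved: I₁ω₁ = I₂ω₂.
ω₂ = I₁ω₁ / I₂ = (7.890)(1.63 rev/s) / (21.00) = 0.6124 rev/s.

ω₂ ≈ 0.612 rev/s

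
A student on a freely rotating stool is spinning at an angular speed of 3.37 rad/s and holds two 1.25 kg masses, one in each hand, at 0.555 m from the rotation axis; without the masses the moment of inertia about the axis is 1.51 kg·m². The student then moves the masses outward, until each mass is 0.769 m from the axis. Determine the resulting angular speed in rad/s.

ω₂ ≈ 2.57 rad/s

With no external torque about the axis, L is conserved: I₁ω₁ = I₂ω₂.
I₁ = 1.51 + 2(1.25)(0.555)² = 2.280 kg·m²; I₂ = 1.51 + 2(1.25)(0.769)² = 2.988 kg·m².
ω₂ = I₁ω₁ / I₂ = (2.280)(3.37 rad/s) / (2.988) = 2.571 rad/s.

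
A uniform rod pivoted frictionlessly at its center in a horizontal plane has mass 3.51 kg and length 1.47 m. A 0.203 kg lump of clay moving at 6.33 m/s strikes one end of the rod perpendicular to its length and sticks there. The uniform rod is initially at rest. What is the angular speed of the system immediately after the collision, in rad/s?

|ω_f| ≈ 1.27 rad/s

About the pivot the impulsive forces during the collision are internal, so angular momentum about that axis is conserved.
I_p = (1/12)(3.51)(1.47)² = 0.6321 kg·m². Taking the sense of the lump of clay's angular momentum as positive, L_{lump} = m v R = (0.203)(6.33)(1.47/2) = 0.9445 kg·m²/s.
L_i = 0 + 0.9445 = 0.9445 kg·m²/s.
After sticking, I_f = I_p + m R² = 0.6321 + (0.203)(1.47/2)² = 0.7417 kg·m².
ω_f = L_i / I_f = 0.9445 / 0.7417 = 1.273 rad/s.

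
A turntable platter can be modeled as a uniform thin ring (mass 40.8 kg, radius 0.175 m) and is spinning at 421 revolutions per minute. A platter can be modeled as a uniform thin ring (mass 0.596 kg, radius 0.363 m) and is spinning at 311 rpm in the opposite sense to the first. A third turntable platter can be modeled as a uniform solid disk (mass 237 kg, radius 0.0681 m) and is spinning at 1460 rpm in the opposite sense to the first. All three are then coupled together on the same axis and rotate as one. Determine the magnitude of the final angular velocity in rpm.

The coupling torques are internal; angular momentum about the shared axis is conserved.
Moments of inertia: I_A = (40.8)(0.175)² = 1.249 kg·m²; I_B = (0.596)(0.363)² = 0.07853 kg·m²; I_C = ½(237)(0.0681)² = 0.5496 kg·m².
Taking A's sense as positive: L = (1.249)(421) − (0.07853)(311) − (0.5496)(1460) = -300.7 kg·m²·rpm.
Combined I = 1.249 + 0.07853 + 0.5496 = 1.878 kg·m².
ω_f = L / I = -300.7 / 1.878 = -160.2 rpm.

|ω_f| ≈ 160 rpm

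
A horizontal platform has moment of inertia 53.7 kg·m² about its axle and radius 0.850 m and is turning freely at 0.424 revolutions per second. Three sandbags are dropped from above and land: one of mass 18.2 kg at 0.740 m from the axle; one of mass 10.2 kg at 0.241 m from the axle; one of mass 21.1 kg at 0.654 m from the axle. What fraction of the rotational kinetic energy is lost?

No external torque acts about the axle; L_before = L_after.
Added inertia Σmr² = (18.2)(0.740)² + (10.2)(0.241)² + (21.1)(0.654)² = 19.58 kg·m²; I_f = 53.70 + 19.58 = 73.28 kg·m².
ω_f = I_p ω_i / I_f = (53.70)(0.424) / 73.28 = 0.3107 rev/s.
KE_i = ½(53.70)(2.664 rad/s)² = 190.6 J; KE_f = ½(73.28)(1.952)² = 139.6 J.
Fraction lost = 0.2672.

fraction ≈ 0.267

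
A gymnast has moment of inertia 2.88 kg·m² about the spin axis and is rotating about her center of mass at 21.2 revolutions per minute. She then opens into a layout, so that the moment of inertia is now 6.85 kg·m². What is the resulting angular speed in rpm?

With no external torque about the axis, L is conserved: I₁ω₁ = I₂ω₂.
ω₂ = I₁ω₁ / I₂ = (2.880)(21.2 rpm) / (6.850) = 8.913 rpm.

ω₂ ≈ 8.91 rpm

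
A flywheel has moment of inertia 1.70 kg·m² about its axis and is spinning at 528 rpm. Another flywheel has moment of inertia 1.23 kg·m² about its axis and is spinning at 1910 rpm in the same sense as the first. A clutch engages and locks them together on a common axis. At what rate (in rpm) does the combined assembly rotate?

The coupling torques are internal; angular momentum about the shared axis is conserved.
Taking A's sense as positive: L = (1.700)(528) + (1.230)(1910) = 3247 kg·m²·rpm.
Combined I = 1.700 + 1.230 = 2.930 kg·m².
ω_f = L / I = 3247 / 2.930 = 1108 rpm.

|ω_f| ≈ 1110 rpm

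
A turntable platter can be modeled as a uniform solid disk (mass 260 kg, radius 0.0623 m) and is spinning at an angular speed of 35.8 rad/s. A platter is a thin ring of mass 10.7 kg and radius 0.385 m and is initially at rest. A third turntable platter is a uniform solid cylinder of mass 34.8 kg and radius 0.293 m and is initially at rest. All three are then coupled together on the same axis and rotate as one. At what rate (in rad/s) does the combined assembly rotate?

No external torque acts about the common axis, so total angular momentum is conserved.
Moments of inertia: I_A = ½(260)(0.0623)² = 0.5046 kg·m²; I_B = (10.7)(0.385)² = 1.586 kg·m²; I_C = ½(34.8)(0.293)² = 1.494 kg·m².
Taking A's sense as positive: L = (0.5046)(35.8) = 18.06 kg·m²·rad/s.
Combined I = 0.5046 + 1.586 + 1.494 = 3.584 kg·m².
ω_f = L / I = 18.06 / 3.584 = 5.040 rad/s.

|ω_f| ≈ 5.04 rad/s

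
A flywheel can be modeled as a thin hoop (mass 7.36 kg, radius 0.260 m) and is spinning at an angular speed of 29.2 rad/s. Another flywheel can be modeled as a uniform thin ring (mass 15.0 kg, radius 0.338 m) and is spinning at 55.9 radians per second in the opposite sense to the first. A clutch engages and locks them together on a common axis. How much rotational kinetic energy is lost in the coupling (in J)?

The coupling torques are internal; angular momentum about the shared axis is conserved.
Moments of inertia: I_A = (7.36)(0.260)² = 0.4975 kg·m²; I_B = (15.0)(0.338)² = 1.714 kg·m².
Taking A's sense as positive: L = (0.4975)(29.2) − (1.714)(55.9) = -81.27 kg·m²·rad/s.
Combined I = 0.4975 + 1.714 = 2.211 kg·m².
ω_f = L / I = -81.27 / 2.211 = -36.75 rad/s.
KE_i = ½ΣIω² = 2890 J; KE_f = ½(2.211)(36.75)² = 1493 J.

ΔKE lost ≈ 1400 J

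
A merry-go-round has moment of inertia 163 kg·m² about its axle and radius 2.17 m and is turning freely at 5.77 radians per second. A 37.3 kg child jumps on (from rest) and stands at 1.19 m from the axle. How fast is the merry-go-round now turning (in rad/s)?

ω_f ≈ 4.36 rad/s

The added mass arrives with no angular momentum about the axle, and any external torque about the axle is negligible, so the system's angular momentum is conserved.
Added inertia Σmr² = (37.3)(1.19)² = 52.82 kg·m²; I_f = 163.0 + 52.82 = 215.8 kg·m².
ω_f = I_p ω_i / I_f = (163.0)(5.77) / 215.8 = 4.358 rad/s.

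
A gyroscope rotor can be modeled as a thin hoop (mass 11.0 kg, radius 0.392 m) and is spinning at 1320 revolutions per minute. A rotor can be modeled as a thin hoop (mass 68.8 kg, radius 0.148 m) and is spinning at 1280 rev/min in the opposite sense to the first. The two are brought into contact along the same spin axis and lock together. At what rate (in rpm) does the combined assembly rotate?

No external torque acts about the common axis, so total angular momentum is conserved.
Moments of inertia: I_A = (11.0)(0.392)² = 1.690 kg·m²; I_B = (68.8)(0.148)² = 1.507 kg·m².
Taking A's sense as positive: L = (1.690)(1320) − (1.507)(1280) = 302.2 kg·m²·rpm.
Combined I = 1.690 + 1.507 = 3.197 kg·m².
ω_f = L / I = 302.2 / 3.197 = 94.53 rpm.

|ω_f| ≈ 94.5 rpm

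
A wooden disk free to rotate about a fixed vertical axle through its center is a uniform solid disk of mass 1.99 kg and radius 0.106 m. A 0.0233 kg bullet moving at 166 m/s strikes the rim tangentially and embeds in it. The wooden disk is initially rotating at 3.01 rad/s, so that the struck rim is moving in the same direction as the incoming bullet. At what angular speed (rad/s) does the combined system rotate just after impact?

|ω_f| ≈ 38.8 rad/s

The axle reaction passes through the axle and exerts no torque about it; angular momentum about the axle is conserved through the impact.
I_p = ½(1.99)(0.106)² = 0.01118 kg·m². Taking the sense of the bullet's angular momentum as positive, L_{bullet} = m v R = (0.0233)(166)(0.106) = 0.4100 kg·m²/s.
L_i = +I_p ω_p + m v R = +(0.01118)(3.01) + 0.4100 = 0.4436 kg·m²/s.
After sticking, I_f = I_p + m R² = 0.01118 + (0.0233)(0.106)² = 0.01144 kg·m².
ω_f = L_i / I_f = 0.4436 / 0.01144 = 38.77 rad/s.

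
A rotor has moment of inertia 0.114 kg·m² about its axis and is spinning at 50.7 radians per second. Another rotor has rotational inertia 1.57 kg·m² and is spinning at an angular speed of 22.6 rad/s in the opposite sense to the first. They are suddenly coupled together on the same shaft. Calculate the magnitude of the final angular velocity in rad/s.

No external torque acts about the common axis, so total angular momentum is conserved.
Taking A's sense as positive: L = (0.1140)(50.7) − (1.570)(22.6) = -29.70 kg·m²·rad/s.
Combined I = 0.1140 + 1.570 = 1.684 kg·m².
ω_f = L / I = -29.70 / 1.684 = -17.64 rad/s.

|ω_f| ≈ 17.6 rad/s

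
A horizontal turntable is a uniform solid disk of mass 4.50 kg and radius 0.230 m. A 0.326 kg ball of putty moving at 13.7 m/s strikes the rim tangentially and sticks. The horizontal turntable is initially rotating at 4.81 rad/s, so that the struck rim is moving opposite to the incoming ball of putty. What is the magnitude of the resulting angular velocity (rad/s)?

|ω_f| ≈ 3.34 rad/s

About the axle the impulsive forces during the collision are internal, so angular momentum about that axis is conserved.
I_p = ½(4.50)(0.230)² = 0.1190 kg·m². Taking the sense of the ball of putty's angular momentum as positive, L_{ball} = m v R = (0.326)(13.7)(0.230) = 1.027 kg·m²/s.
L_i = −I_p ω_p + m v R = −(0.1190)(4.81) + 1.027 = 0.4547 kg·m²/s.
After sticking, I_f = I_p + m R² = 0.1190 + (0.326)(0.230)² = 0.1363 kg·m².
ω_f = L_i / I_f = 0.4547 / 0.1363 = 3.337 rad/s.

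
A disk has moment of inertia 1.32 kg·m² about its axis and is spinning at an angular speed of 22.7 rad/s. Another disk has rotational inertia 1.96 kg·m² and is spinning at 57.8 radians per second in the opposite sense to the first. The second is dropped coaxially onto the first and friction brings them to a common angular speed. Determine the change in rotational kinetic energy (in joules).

ΔKE ≈ -2560 J

No external torque acts about the common axis, so total angular momentum is conserved.
Taking A's sense as positive: L = (1.320)(22.7) − (1.960)(57.8) = -83.32 kg·m²·rad/s.
Combined I = 1.320 + 1.960 = 3.280 kg·m².
ω_f = L / I = -83.32 / 3.280 = -25.40 rad/s.
KE_i = ½ΣIω² = 3614 J; KE_f = ½(3.280)(25.40)² = 1058 J.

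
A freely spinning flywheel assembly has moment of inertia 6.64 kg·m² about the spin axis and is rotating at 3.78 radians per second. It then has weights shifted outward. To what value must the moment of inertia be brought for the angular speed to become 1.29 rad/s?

I₂ ≈ 19.5 kg·m²

With no external torque about the axis, L is conserved: I₁ω₁ = I₂ω₂.
I₂ = I₁ω₁ / ω₂ = (6.64)(3.78) / (1.29) = 19.46 kg·m².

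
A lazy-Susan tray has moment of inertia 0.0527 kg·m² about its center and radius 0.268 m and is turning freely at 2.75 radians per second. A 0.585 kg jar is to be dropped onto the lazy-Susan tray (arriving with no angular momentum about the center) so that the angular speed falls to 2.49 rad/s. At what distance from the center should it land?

r ≈ 0.0970 m

The added mass arrives with no angular momentum about the center, and any external torque about the center is negligible, so the system's angular momentum is conserved.
I_p ω_i = (I_p + m r²) ω_f ⇒ m r² = I_p(ω_i/ω_f − 1) = 0.05270(2.75/2.49 − 1) = 0.005503 kg·m².
r = √(0.005503/0.585) = 0.09699 m.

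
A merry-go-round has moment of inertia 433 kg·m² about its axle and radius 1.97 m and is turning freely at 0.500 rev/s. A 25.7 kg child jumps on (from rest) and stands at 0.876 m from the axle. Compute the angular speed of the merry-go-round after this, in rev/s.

The added mass arrives with no angular momentum about the axle, and any external torque about the axle is negligible, so the system's angular momentum is conserved.
Added inertia Σmr² = (25.7)(0.876)² = 19.72 kg·m²; I_f = 433.0 + 19.72 = 452.7 kg·m².
ω_f = I_p ω_i / I_f = (433.0)(0.500) / 452.7 = 0.4782 rev/s.

ω_f ≈ 0.478 rev/s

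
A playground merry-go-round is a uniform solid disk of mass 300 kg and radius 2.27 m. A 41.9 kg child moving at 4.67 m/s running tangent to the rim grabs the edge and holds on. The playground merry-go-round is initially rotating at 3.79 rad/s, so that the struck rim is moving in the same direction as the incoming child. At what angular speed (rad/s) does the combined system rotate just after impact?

|ω_f| ≈ 3.41 rad/s

About the axle the impulsive forces during the collision are internal, so angular momentum about that axis is conserved.
I_p = ½(300)(2.27)² = 772.9 kg·m². Taking the sense of the child's angular momentum as positive, L_{child} = m v R = (41.9)(4.67)(2.27) = 444.2 kg·m²/s.
L_i = +I_p ω_p + m v R = +(772.9)(3.79) + 444.2 = 3374 kg·m²/s.
After sticking, I_f = I_p + m R² = 772.9 + (41.9)(2.27)² = 988.8 kg·m².
ω_f = L_i / I_f = 3374 / 988.8 = 3.412 rad/s.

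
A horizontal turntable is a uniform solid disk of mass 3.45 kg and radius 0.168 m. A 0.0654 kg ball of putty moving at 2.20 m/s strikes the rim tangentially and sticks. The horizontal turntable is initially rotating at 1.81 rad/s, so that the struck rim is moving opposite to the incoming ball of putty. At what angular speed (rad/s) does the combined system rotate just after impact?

About the axle the impulsive forces during the collision are internal, so angular momentum about that axis is conserved.
I_p = ½(3.45)(0.168)² = 0.04869 kg·m². Taking the sense of the ball of putty's angular momentum as positive, L_{ball} = m v R = (0.0654)(2.20)(0.168) = 0.02417 kg·m²/s.
L_i = −I_p ω_p + m v R = −(0.04869)(1.81) + 0.02417 = -0.06395 kg·m²/s.
After sticking, I_f = I_p + m R² = 0.04869 + (0.0654)(0.168)² = 0.05053 kg·m².
ω_f = L_i / I_f = -0.06395 / 0.05053 = -1.266 rad/s.

|ω_f| ≈ 1.27 rad/s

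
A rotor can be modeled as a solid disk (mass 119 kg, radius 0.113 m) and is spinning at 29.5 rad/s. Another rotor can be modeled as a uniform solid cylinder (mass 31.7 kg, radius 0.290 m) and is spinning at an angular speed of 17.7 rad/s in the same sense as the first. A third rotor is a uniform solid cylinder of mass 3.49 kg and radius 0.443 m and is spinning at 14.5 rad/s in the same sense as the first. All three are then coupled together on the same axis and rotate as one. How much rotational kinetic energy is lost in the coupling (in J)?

No external torque acts about the common axis, so total angular momentum is conserved.
Moments of inertia: I_A = ½(119)(0.113)² = 0.7598 kg·m²; I_B = ½(31.7)(0.290)² = 1.333 kg·m²; I_C = ½(3.49)(0.443)² = 0.3425 kg·m².
Taking A's sense as positive: L = (0.7598)(29.5) + (1.333)(17.7) + (0.3425)(14.5) = 50.97 kg·m²·rad/s.
Combined I = 0.7598 + 1.333 + 0.3425 = 2.435 kg·m².
ω_f = L / I = 50.97 / 2.435 = 20.93 rad/s.
KE_i = ½ΣIω² = 575.4 J; KE_f = ½(2.435)(20.93)² = 533.5 J.

ΔKE lost ≈ 41.9 J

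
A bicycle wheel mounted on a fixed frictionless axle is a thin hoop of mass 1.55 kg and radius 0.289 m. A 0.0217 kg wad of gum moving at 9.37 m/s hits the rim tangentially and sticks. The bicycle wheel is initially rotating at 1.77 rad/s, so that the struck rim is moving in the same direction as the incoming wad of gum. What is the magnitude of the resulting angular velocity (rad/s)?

|ω_f| ≈ 2.19 rad/s

About the axle the impulsive forces during the collision are internal, so angular momentum about that axis is conserved.
I_p = (1.55)(0.289)² = 0.1295 kg·m². Taking the sense of the wad of gum's angular momentum as positive, L_{wad} = m v R = (0.0217)(9.37)(0.289) = 0.05876 kg·m²/s.
L_i = +I_p ω_p + m v R = +(0.1295)(1.77) + 0.05876 = 0.2879 kg·m²/s.
After sticking, I_f = I_p + m R² = 0.1295 + (0.0217)(0.289)² = 0.1313 kg·m².
ω_f = L_i / I_f = 0.2879 / 0.1313 = 2.193 rad/s.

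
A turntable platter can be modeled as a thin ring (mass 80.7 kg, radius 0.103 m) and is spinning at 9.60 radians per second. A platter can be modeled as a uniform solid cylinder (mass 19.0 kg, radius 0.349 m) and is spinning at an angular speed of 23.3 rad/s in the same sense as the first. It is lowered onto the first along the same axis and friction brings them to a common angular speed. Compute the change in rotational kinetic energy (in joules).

ΔKE ≈ -46.2 J

The coupling torques are internal; angular momentum about the shared axis is conserved.
Moments of inertia: I_A = (80.7)(0.103)² = 0.8561 kg·m²; I_B = ½(19.0)(0.349)² = 1.157 kg·m².
Taking A's sense as positive: L = (0.8561)(9.60) + (1.157)(23.3) = 35.18 kg·m²·rad/s.
Combined I = 0.8561 + 1.157 = 2.013 kg·m².
ω_f = L / I = 35.18 / 2.013 = 17.47 rad/s.
KE_i = ½ΣIω² = 353.5 J; KE_f = ½(2.013)(17.47)² = 307.4 J.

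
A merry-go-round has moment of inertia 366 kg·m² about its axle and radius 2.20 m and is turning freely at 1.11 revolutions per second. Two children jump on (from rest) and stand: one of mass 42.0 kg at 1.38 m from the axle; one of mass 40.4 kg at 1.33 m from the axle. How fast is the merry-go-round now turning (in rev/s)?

ω_f ≈ 0.785 rev/s

No external torque acts about the axle; L_before = L_after.
Added inertia Σmr² = (42.0)(1.38)² + (40.4)(1.33)² = 151.4 kg·m²; I_f = 366.0 + 151.4 = 517.4 kg·m².
ω_f = I_p ω_i / I_f = (366.0)(1.11) / 517.4 = 0.7851 rev/s.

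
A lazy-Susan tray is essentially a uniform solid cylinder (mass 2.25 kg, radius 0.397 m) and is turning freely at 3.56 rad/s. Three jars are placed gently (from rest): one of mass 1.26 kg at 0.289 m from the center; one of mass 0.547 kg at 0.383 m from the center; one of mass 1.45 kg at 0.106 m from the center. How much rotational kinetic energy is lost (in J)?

The added mass arrives with no angular momentum about the center, and any external torque about the center is negligible, so the system's angular momentum is conserved.
I_p = ½(2.25)(0.397)² = 0.1773 kg·m².
Added inertia Σmr² = (1.26)(0.289)² + (0.547)(0.383)² + (1.45)(0.106)² = 0.2018 kg·m²; I_f = 0.1773 + 0.2018 = 0.3791 kg·m².
ω_f = I_p ω_i / I_f = (0.1773)(3.56) / 0.3791 = 1.665 rad/s.
KE_i = ½(0.1773)(3.560 rad/s)² = 1.124 J; KE_f = ½(0.3791)(1.665)² = 0.5255 J.

energy lost ≈ 0.598 J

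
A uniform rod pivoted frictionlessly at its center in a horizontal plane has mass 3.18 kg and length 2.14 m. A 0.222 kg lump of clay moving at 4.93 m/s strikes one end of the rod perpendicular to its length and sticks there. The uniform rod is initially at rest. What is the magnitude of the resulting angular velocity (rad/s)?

|ω_f| ≈ 0.798 rad/s

About the pivot the impulsive forces during the collision are internal, so angular momentum about that axis is conserved.
I_p = (1/12)(3.18)(2.14)² = 1.214 kg·m². Taking the sense of the lump of clay's angular momentum as positive, L_{lump} = m v R = (0.222)(4.93)(2.14/2) = 1.171 kg·m²/s.
L_i = 0 + 1.171 = 1.171 kg·m²/s.
After sticking, I_f = I_p + m R² = 1.214 + (0.222)(2.14/2)² = 1.468 kg·m².
ω_f = L_i / I_f = 1.171 / 1.468 = 0.7979 rad/s.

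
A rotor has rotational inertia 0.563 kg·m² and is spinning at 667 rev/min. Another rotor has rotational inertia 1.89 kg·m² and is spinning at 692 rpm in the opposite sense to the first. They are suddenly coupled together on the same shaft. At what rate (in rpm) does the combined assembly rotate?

|ω_f| ≈ 380 rpm

No external torque acts about the common axis, so total angular momentum is conserved.
Taking A's sense as positive: L = (0.5630)(667) − (1.890)(692) = -932.4 kg·m²·rpm.
Combined I = 0.5630 + 1.890 = 2.453 kg·m².
ω_f = L / I = -932.4 / 2.453 = -380.1 rpm.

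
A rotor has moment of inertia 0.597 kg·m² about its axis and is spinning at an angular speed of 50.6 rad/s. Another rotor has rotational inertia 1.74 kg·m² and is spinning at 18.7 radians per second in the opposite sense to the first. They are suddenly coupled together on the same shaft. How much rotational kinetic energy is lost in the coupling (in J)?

ΔKE lost ≈ 1070 J

No external torque acts about the common axis, so total angular momentum is conserved.
Taking A's sense as positive: L = (0.5970)(50.6) − (1.740)(18.7) = -2.330 kg·m²·rad/s.
Combined I = 0.5970 + 1.740 = 2.337 kg·m².
ω_f = L / I = -2.330 / 2.337 = -0.9969 rad/s.
KE_i = ½ΣIω² = 1068 J; KE_f = ½(2.337)(0.9969)² = 1.161 J.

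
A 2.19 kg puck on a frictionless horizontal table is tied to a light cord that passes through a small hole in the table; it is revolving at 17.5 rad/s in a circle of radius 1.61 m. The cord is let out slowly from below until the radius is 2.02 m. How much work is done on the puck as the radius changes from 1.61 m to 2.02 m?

The constraining force is radial, so m r² ω about the center is conserved.
ω₂ = ω₁ (r₁/r₂)² = (17.5)(1.61/2.02)² = 11.12 rad/s.
W = ΔKE = ½m(v₂² − v₁²) = -317.1 J.

W ≈ -317 J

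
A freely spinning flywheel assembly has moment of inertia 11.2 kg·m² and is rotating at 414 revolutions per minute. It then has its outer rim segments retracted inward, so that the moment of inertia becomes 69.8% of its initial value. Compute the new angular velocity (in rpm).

No external torque acts about the spin axis, so angular momentum is conserved.
I₂ = 0.698 × 11.2 = 7.818 kg·m².
ω₂ = I₁ω₁ / I₂ = (11.20)(414 rpm) / (7.818) = 593.1 rpm.

ω₂ ≈ 593 rpm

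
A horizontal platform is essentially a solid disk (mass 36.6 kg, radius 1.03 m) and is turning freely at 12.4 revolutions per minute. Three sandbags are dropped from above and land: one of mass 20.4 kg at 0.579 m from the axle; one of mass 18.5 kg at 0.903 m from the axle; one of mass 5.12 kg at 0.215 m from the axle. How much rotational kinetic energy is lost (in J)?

energy lost ≈ 8.72 J

The added mass arrives with no angular momentum about the axle, and any external torque about the axle is negligible, so the system's angular momentum is conserved.
I_p = ½(36.6)(1.03)² = 19.41 kg·m².
Added inertia Σmr² = (20.4)(0.579)² + (18.5)(0.903)² + (5.12)(0.215)² = 22.16 kg·m²; I_f = 19.41 + 22.16 = 41.58 kg·m².
ω_f = I_p ω_i / I_f = (19.41)(12.4) / 41.58 = 5.790 rpm.
KE_i = ½(19.41)(1.299 rad/s)² = 16.37 J; KE_f = ½(41.58)(0.6064)² = 7.643 J.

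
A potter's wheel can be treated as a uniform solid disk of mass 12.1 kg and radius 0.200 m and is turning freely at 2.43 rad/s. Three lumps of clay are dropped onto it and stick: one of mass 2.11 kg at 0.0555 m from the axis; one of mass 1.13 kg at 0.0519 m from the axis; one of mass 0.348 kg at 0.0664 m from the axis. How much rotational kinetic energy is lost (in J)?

The added mass arrives with no angular momentum about the axis, and any external torque about the axis is negligible, so the system's angular momentum is conserved.
I_p = ½(12.1)(0.200)² = 0.2420 kg·m².
Added inertia Σmr² = (2.11)(0.0555)² + (1.13)(0.0519)² + (0.348)(0.0664)² = 0.01108 kg·m²; I_f = 0.2420 + 0.01108 = 0.2531 kg·m².
ω_f = I_p ω_i / I_f = (0.2420)(2.43) / 0.2531 = 2.324 rad/s.
KE_i = ½(0.2420)(2.430 rad/s)² = 0.7145 J; KE_f = ½(0.2531)(2.324)² = 0.6832 J.

energy lost ≈ 0.0313 J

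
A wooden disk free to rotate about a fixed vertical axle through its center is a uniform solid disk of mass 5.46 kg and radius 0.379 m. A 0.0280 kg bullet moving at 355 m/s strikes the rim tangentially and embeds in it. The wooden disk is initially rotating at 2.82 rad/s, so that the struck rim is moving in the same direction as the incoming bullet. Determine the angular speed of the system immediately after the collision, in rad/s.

About the axle the impulsive forces during the collision are internal, so angular momentum about that axis is conserved.
I_p = ½(5.46)(0.379)² = 0.3921 kg·m². Taking the sense of the bullet's angular momentum as positive, L_{bullet} = m v R = (0.0280)(355)(0.379) = 3.767 kg·m²/s.
L_i = +I_p ω_p + m v R = +(0.3921)(2.82) + 3.767 = 4.873 kg·m²/s.
After sticking, I_f = I_p + m R² = 0.3921 + (0.0280)(0.379)² = 0.3962 kg·m².
ω_f = L_i / I_f = 4.873 / 0.3962 = 12.30 rad/s.

|ω_f| ≈ 12.3 rad/s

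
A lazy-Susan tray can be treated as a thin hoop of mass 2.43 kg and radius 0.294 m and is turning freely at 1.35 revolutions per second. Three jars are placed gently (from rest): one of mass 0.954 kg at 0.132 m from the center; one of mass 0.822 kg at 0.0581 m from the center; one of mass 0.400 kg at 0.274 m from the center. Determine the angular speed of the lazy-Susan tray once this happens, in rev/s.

No external torque acts about the center; L_before = L_after.
I_p = (2.43)(0.294)² = 0.2100 kg·m².
Added inertia Σmr² = (0.954)(0.132)² + (0.822)(0.0581)² + (0.400)(0.274)² = 0.04943 kg·m²; I_f = 0.2100 + 0.04943 = 0.2595 kg·m².
ω_f = I_p ω_i / I_f = (0.2100)(1.35) / 0.2595 = 1.093 rev/s.

ω_f ≈ 1.09 rev/s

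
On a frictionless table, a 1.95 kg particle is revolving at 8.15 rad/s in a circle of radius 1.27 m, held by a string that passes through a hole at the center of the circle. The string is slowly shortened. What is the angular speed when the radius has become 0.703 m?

No torque about the axis ⇒ m r₁² ω₁ = m r₂² ω₂.
ω₂ = ω₁ (r₁/r₂)² = (8.15)(1.27/0.703)² = 26.60 rad/s.

ω₂ ≈ 26.6 rad/s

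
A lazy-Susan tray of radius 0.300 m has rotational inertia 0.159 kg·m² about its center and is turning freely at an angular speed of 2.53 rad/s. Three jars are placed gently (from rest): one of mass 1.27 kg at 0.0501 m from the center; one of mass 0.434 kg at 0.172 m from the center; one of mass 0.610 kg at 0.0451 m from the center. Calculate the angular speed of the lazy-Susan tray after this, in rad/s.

ω_f ≈ 2.28 rad/s

No external torque acts about the center; L_before = L_after.
Added inertia Σmr² = (1.27)(0.0501)² + (0.434)(0.172)² + (0.610)(0.0451)² = 0.01727 kg·m²; I_f = 0.1590 + 0.01727 = 0.1763 kg·m².
ω_f = I_p ω_i / I_f = (0.1590)(2.53) / 0.1763 = 2.282 rad/s.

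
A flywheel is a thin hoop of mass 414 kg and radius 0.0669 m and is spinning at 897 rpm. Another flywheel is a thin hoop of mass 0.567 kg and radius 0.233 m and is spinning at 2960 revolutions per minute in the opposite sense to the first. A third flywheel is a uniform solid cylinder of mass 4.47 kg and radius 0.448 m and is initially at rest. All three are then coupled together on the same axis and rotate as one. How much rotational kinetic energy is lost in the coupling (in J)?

The coupling torques are internal; angular momentum about the shared axis is conserved.
Moments of inertia: I_A = (414)(0.0669)² = 1.853 kg·m²; I_B = (0.567)(0.233)² = 0.03078 kg·m²; I_C = ½(4.47)(0.448)² = 0.4486 kg·m².
Taking A's sense as positive: L = (1.853)(897) − (0.03078)(2960) = 1571 kg·m²·rpm.
Combined I = 1.853 + 0.03078 + 0.4486 = 2.332 kg·m².
ω_f = L / I = 1571 / 2.332 = 673.6 rpm.
KE_i = ½ΣIω² = 9653 J; KE_f = ½(2.332)(70.54)² = 5802 J.

ΔKE lost ≈ 3850 J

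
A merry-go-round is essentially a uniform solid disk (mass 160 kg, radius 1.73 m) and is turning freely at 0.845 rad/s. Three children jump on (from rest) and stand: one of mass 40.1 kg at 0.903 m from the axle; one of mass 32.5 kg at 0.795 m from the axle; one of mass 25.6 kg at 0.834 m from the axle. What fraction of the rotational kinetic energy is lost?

The added mass arrives with no angular momentum about the axle, and any external torque about the axle is negligible, so the system's angular momentum is conserved.
I_p = ½(160)(1.73)² = 239.4 kg·m².
Added inertia Σmr² = (40.1)(0.903)² + (32.5)(0.795)² + (25.6)(0.834)² = 71.04 kg·m²; I_f = 239.4 + 71.04 = 310.5 kg·m².
ω_f = I_p ω_i / I_f = (239.4)(0.845) / 310.5 = 0.6516 rad/s.
KE_i = ½(239.4)(0.8450 rad/s)² = 85.48 J; KE_f = ½(310.5)(0.6516)² = 65.92 J.
Fraction lost = 0.2288.

fraction ≈ 0.229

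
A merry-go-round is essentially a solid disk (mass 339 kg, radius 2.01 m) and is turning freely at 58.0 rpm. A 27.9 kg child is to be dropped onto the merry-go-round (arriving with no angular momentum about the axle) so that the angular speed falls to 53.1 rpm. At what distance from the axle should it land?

r ≈ 1.50 m

The added mass arrives with no angular momentum about the axle, and any external torque about the axle is negligible, so the system's angular momentum is conserved.
I_p = ½(339)(2.01)² = 684.8 kg·m².
I_p ω_i = (I_p + m r²) ω_f ⇒ m r² = I_p(ω_i/ω_f − 1) = 684.8(58.0/53.1 − 1) = 63.19 kg·m².
r = √(63.19/27.9) = 1.505 m.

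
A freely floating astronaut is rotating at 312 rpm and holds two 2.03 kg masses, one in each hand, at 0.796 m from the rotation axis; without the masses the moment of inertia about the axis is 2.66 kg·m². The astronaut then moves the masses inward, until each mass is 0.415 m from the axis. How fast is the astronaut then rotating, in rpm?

ω₂ ≈ 486 rpm

With no external torque about the axis, L is conserved: I₁ω₁ = I₂ω₂.
I₁ = 2.66 + 2(2.03)(0.796)² = 5.232 kg·m²; I₂ = 2.66 + 2(2.03)(0.415)² = 3.359 kg·m².
ω₂ = I₁ω₁ / I₂ = (5.232)(312 rpm) / (3.359) = 486.0 rpm.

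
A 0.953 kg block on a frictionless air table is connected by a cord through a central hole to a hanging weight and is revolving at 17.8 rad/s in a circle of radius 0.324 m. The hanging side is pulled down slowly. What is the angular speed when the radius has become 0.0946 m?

ω₂ ≈ 209 rad/s

The constraining force is radial, so m r² ω about the center is conserved.
ω₂ = ω₁ (r₁/r₂)² = (17.8)(0.324/0.0946)² = 208.8 rad/s.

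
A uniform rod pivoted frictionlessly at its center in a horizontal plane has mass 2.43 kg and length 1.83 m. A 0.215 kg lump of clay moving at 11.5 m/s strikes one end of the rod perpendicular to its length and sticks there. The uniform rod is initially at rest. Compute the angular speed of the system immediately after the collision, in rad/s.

About the pivot the impulsive forces during the collision are internal, so angular momentum about that axis is conserved.
I_p = (1/12)(2.43)(1.83)² = 0.6782 kg·m². Taking the sense of the lump of clay's angular momentum as positive, L_{lump} = m v R = (0.215)(11.5)(1.83/2) = 2.262 kg·m²/s.
L_i = 0 + 2.262 = 2.262 kg·m²/s.
After sticking, I_f = I_p + m R² = 0.6782 + (0.215)(1.83/2)² = 0.8582 kg·m².
ω_f = L_i / I_f = 2.262 / 0.8582 = 2.636 rad/s.

|ω_f| ≈ 2.64 rad/s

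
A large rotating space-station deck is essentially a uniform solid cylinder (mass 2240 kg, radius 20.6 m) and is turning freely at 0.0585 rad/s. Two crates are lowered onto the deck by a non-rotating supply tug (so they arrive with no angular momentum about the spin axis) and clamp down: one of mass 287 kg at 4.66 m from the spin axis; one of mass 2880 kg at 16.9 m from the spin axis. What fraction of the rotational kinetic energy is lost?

fraction ≈ 0.636

No external torque acts about the spin axis; L_before = L_after.
I_p = ½(2240)(20.6)² = 4.753e+05 kg·m².
Added inertia Σmr² = (287)(4.66)² + (2880)(16.9)² = 8.288e+05 kg·m²; I_f = 4.753e+05 + 8.288e+05 = 1.304e+06 kg·m².
ω_f = I_p ω_i / I_f = (4.753e+05)(0.0585) / 1.304e+06 = 0.02132 rad/s.
KE_i = ½(4.753e+05)(0.05850 rad/s)² = 813.3 J; KE_f = ½(1.304e+06)(0.02132)² = 296.4 J.
Fraction lost = 0.6355.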